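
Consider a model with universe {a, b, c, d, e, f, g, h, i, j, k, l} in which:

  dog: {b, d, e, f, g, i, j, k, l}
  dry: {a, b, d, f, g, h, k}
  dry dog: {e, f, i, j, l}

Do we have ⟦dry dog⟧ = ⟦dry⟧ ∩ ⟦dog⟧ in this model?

no

⟦dry⟧ ∩ ⟦dog⟧ = {a, b, d, f, g, h, k} ∩ {b, d, e, f, g, i, j, k, l} = {b, d, f, g, k}
Observed ⟦dry dog⟧ = {e, f, i, j, l}.
These differ, so the modifier is not intersective in this model.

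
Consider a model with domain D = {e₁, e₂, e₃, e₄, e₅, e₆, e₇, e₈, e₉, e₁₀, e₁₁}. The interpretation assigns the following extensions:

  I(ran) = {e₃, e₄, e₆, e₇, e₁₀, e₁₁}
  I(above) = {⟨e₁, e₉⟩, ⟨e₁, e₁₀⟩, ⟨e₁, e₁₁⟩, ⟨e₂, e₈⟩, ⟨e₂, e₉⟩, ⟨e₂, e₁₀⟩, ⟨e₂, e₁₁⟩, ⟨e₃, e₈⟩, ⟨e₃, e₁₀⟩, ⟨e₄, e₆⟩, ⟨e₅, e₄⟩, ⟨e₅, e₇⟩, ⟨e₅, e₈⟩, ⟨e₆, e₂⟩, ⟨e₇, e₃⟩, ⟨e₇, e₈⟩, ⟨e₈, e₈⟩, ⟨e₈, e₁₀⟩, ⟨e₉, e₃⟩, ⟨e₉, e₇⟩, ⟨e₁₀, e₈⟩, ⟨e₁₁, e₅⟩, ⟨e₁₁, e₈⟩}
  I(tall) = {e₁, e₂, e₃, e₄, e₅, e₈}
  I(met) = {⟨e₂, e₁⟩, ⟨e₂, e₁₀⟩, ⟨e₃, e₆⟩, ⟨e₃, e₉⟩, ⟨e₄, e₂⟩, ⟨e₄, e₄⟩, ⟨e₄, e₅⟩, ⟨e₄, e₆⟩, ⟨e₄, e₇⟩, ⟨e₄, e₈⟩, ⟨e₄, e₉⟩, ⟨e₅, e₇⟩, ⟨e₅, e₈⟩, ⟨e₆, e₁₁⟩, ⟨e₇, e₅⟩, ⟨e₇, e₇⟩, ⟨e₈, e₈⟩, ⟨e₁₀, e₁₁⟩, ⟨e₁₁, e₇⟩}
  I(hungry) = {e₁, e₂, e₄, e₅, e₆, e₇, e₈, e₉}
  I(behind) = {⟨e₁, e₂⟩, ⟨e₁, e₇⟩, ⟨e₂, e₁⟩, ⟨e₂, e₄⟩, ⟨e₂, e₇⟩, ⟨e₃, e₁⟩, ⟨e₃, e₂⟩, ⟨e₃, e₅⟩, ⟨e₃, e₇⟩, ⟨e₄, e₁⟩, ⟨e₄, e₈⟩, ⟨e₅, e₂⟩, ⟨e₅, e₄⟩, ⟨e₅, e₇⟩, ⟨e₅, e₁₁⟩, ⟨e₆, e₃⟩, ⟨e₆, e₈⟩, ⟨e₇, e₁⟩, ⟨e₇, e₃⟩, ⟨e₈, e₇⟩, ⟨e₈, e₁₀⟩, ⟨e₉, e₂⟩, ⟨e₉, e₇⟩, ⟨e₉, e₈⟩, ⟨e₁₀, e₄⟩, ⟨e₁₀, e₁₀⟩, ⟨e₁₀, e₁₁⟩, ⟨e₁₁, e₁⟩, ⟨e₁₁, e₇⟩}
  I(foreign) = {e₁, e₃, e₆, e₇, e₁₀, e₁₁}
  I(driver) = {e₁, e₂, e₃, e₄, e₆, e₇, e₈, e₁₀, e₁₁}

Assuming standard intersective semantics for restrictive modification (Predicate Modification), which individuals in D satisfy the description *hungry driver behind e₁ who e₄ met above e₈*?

⟦behind e₁⟧ = {x : ⟨x, e₁⟩ ∈ ⟦behind⟧} = {e₂, e₃, e₄, e₇, e₁₁}
⟦who e₄ met⟧ = {x : ⟨e₄, x⟩ ∈ ⟦met⟧} = {e₂, e₄, e₅, e₆, e₇, e₈, e₉}
⟦above e₈⟧ = {x : ⟨x, e₈⟩ ∈ ⟦above⟧} = {e₂, e₃, e₅, e₇, e₈, e₁₀, e₁₁}
⟦driver⟧ = {e₁, e₂, e₃, e₄, e₆, e₇, e₈, e₁₀, e₁₁}
… ∩ ⟦behind e₁⟧ = {e₁, e₂, e₃, e₄, e₆, e₇, e₈, e₁₀, e₁₁} ∩ {e₂, e₃, e₄, e₇, e₁₁} = {e₂, e₃, e₄, e₇, e₁₁}
… ∩ ⟦who e₄ met⟧ = {e₂, e₃, e₄, e₇, e₁₁} ∩ {e₂, e₄, e₅, e₆, e₇, e₈, e₉} = {e₂, e₄, e₇}
… ∩ ⟦above e₈⟧ = {e₂, e₄, e₇} ∩ {e₂, e₃, e₅, e₇, e₈, e₁₀, e₁₁} = {e₂, e₇}
… ∩ ⟦hungry⟧ = {e₂, e₇} ∩ {e₁, e₂, e₄, e₅, e₆, e₇, e₈, e₉} = {e₂, e₇}
So ⟦hungry driver behind e₁ who e₄ met above e₈⟧ = {e₂, e₇}.

{e₂, e₇}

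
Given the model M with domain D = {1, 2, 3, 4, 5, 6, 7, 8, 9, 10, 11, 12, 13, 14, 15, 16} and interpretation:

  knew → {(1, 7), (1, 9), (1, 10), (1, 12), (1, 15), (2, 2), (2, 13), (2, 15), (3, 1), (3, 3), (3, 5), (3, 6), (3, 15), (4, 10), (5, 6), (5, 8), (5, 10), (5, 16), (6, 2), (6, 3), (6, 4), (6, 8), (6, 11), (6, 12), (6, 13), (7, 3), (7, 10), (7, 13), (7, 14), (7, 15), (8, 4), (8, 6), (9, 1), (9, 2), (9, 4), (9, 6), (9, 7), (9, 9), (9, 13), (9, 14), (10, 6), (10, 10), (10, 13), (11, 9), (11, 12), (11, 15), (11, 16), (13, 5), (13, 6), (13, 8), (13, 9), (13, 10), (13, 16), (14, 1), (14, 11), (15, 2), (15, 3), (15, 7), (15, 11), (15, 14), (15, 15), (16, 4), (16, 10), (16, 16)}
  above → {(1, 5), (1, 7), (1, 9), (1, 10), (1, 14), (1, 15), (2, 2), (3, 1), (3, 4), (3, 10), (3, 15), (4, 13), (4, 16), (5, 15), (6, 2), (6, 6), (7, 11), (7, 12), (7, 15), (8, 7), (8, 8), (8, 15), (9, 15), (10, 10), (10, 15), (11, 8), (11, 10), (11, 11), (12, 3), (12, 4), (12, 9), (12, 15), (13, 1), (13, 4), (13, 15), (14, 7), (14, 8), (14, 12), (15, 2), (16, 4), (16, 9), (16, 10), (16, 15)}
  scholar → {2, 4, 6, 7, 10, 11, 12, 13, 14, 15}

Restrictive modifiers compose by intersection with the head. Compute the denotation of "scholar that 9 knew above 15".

⟦that 9 knew⟧ = {x : ⟨9, x⟩ ∈ ⟦knew⟧} = {1, 2, 4, 6, 7, 9, 13, 14}
⟦above 15⟧ = {x : ⟨x, 15⟩ ∈ ⟦above⟧} = {1, 3, 5, 7, 8, 9, 10, 12, 13, 16}
⟦scholar⟧ = {2, 4, 6, 7, 10, 11, 12, 13, 14, 15}
… ∩ ⟦that 9 knew⟧ = {2, 4, 6, 7, 10, 11, 12, 13, 14, 15} ∩ {1, 2, 4, 6, 7, 9, 13, 14} = {2, 4, 6, 7, 13, 14}
… ∩ ⟦above 15⟧ = {2, 4, 6, 7, 13, 14} ∩ {1, 3, 5, 7, 8, 9, 10, 12, 13, 16} = {7, 13}
So ⟦scholar that 9 knew above 15⟧ = {7, 13}.

{7, 13}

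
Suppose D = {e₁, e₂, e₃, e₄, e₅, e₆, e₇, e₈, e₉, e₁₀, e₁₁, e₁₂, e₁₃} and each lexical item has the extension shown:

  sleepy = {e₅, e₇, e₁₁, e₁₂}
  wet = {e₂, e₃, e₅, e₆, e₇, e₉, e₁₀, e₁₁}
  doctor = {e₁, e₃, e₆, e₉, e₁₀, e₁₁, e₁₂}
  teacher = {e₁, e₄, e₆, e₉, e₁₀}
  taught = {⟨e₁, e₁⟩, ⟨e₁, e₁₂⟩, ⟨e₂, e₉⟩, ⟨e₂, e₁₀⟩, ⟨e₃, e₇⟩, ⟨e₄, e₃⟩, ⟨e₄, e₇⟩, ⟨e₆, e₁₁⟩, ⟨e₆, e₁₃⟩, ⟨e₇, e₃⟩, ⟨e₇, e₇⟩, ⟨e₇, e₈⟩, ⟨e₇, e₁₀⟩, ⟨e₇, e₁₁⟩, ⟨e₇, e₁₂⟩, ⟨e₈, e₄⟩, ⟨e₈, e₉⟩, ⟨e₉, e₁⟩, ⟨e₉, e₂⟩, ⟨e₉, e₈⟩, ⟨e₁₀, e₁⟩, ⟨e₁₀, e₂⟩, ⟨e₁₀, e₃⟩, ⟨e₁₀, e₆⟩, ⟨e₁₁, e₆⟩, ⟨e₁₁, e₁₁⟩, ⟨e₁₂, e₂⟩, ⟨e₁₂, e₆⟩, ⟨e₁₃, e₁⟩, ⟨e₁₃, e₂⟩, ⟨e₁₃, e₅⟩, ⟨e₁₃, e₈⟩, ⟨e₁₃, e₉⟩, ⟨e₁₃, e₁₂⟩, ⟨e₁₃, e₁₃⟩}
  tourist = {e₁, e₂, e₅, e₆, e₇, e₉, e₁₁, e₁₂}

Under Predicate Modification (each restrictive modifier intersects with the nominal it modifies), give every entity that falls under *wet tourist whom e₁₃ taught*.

⟦whom e₁₃ taught⟧ = {x : ⟨e₁₃, x⟩ ∈ ⟦taught⟧} = {e₁, e₂, e₅, e₈, e₉, e₁₂, e₁₃}
⟦tourist⟧ = {e₁, e₂, e₅, e₆, e₇, e₉, e₁₁, e₁₂}
… ∩ ⟦whom e₁₃ taught⟧ = {e₁, e₂, e₅, e₆, e₇, e₉, e₁₁, e₁₂} ∩ {e₁, e₂, e₅, e₈, e₉, e₁₂, e₁₃} = {e₁, e₂, e₅, e₉, e₁₂}
… ∩ ⟦wet⟧ = {e₁, e₂, e₅, e₉, e₁₂} ∩ {e₂, e₃, e₅, e₆, e₇, e₉, e₁₀, e₁₁} = {e₂, e₅, e₉}
So ⟦wet tourist whom e₁₃ taught⟧ = {e₂, e₅, e₉}.

{e₂, e₅, e₉}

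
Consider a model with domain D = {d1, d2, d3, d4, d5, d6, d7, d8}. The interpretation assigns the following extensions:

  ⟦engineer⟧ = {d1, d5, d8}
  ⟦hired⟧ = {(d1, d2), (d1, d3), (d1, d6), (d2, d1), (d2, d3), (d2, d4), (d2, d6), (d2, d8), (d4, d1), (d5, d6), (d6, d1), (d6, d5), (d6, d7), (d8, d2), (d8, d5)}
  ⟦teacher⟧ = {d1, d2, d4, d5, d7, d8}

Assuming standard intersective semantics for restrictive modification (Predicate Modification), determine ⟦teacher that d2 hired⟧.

⟦that d2 hired⟧ = {x : ⟨d2, x⟩ ∈ ⟦hired⟧} = {d1, d3, d4, d6, d8}
⟦teacher⟧ = {d1, d2, d4, d5, d7, d8}
… ∩ ⟦that d2 hired⟧ = {d1, d2, d4, d5, d7, d8} ∩ {d1, d3, d4, d6, d8} = {d1, d4, d8}
So ⟦teacher that d2 hired⟧ = {d1, d4, d8}.

{d1, d4, d8}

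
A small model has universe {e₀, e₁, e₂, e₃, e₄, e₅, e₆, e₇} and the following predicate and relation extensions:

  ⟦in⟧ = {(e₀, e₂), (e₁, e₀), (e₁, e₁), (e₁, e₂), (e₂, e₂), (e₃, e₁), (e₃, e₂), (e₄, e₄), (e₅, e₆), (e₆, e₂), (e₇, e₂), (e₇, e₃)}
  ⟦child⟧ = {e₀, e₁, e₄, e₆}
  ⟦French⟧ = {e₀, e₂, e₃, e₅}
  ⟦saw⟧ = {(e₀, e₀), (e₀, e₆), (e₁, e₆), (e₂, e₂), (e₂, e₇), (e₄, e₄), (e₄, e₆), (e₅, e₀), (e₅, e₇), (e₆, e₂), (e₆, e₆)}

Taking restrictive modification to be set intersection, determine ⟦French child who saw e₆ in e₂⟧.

⟦who saw e₆⟧ = {x : ⟨x, e₆⟩ ∈ ⟦saw⟧} = {e₀, e₁, e₄, e₆}
⟦in e₂⟧ = {x : ⟨x, e₂⟩ ∈ ⟦in⟧} = {e₀, e₁, e₂, e₃, e₆, e₇}
⟦child⟧ = {e₀, e₁, e₄, e₆}
… ∩ ⟦who saw e₆⟧ = {e₀, e₁, e₄, e₆} ∩ {e₀, e₁, e₄, e₆} = {e₀, e₁, e₄, e₆}
… ∩ ⟦in e₂⟧ = {e₀, e₁, e₄, e₆} ∩ {e₀, e₁, e₂, e₃, e₆, e₇} = {e₀, e₁, e₆}
… ∩ ⟦French⟧ = {e₀, e₁, e₆} ∩ {e₀, e₂, e₃, e₅} = {e₀}
So ⟦French child who saw e₆ in e₂⟧ = {e₀}.

{e₀}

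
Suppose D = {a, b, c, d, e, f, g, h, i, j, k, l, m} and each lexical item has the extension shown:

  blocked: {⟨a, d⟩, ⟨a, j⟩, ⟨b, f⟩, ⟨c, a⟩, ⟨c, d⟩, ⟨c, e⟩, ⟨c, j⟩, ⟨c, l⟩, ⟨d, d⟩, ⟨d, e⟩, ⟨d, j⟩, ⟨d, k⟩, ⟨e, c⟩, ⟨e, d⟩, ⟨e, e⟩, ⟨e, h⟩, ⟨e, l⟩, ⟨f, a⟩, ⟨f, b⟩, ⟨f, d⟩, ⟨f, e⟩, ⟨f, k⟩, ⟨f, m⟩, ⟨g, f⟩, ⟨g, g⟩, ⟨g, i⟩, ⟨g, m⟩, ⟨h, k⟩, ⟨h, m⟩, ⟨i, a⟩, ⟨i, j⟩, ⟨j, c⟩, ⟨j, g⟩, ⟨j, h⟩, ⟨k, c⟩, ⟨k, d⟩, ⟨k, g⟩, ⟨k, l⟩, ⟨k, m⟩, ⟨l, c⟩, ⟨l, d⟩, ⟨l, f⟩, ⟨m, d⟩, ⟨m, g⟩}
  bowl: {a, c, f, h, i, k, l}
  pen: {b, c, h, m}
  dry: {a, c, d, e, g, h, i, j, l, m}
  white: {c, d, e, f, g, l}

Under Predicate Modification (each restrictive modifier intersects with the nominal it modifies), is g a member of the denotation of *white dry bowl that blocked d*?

⟦that blocked d⟧ = {x : ⟨x, d⟩ ∈ ⟦blocked⟧} = {a, c, d, e, f, k, l, m}
⟦bowl⟧ = {a, c, f, h, i, k, l}
… ∩ ⟦that blocked d⟧ = {a, c, f, h, i, k, l} ∩ {a, c, d, e, f, k, l, m} = {a, c, f, k, l}
… ∩ ⟦white⟧ = {a, c, f, k, l} ∩ {c, d, e, f, g, l} = {c, f, l}
… ∩ ⟦dry⟧ = {c, f, l} ∩ {a, c, d, e, g, h, i, j, l, m} = {c, l}
⟦white dry bowl that blocked d⟧ = {c, l}; g ∉ this set.

no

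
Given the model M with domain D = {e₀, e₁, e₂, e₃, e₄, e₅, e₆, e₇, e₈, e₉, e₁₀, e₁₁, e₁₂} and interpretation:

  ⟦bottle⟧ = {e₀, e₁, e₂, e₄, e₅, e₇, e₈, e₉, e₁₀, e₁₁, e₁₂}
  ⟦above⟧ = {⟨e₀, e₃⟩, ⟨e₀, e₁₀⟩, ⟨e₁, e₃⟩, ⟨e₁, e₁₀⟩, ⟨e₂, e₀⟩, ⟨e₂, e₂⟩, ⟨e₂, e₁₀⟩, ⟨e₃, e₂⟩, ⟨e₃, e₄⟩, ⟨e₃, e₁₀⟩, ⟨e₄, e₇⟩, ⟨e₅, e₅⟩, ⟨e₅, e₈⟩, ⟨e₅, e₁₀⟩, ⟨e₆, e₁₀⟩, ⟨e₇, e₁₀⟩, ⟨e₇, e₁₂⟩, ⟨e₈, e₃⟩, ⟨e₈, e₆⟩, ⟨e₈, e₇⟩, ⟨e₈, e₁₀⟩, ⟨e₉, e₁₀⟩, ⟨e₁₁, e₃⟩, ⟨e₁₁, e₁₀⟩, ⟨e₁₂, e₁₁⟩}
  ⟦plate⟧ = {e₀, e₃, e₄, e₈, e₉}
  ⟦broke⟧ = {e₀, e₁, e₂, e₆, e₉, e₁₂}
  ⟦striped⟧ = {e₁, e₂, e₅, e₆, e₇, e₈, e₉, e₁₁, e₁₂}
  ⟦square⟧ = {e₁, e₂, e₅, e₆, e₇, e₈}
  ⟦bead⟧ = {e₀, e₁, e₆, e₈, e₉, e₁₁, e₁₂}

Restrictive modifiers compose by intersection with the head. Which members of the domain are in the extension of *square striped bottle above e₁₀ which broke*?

{e₁, e₂}

⟦above e₁₀⟧ = {x : ⟨x, e₁₀⟩ ∈ ⟦above⟧} = {e₀, e₁, e₂, e₃, e₅, e₆, e₇, e₈, e₉, e₁₁}
⟦which broke⟧ = ⟦broke⟧ = {e₀, e₁, e₂, e₆, e₉, e₁₂}
⟦bottle⟧ = {e₀, e₁, e₂, e₄, e₅, e₇, e₈, e₉, e₁₀, e₁₁, e₁₂}
… ∩ ⟦above e₁₀⟧ = {e₀, e₁, e₂, e₄, e₅, e₇, e₈, e₉, e₁₀, e₁₁, e₁₂} ∩ {e₀, e₁, e₂, e₃, e₅, e₆, e₇, e₈, e₉, e₁₁} = {e₀, e₁, e₂, e₅, e₇, e₈, e₉, e₁₁}
… ∩ ⟦which broke⟧ = {e₀, e₁, e₂, e₅, e₇, e₈, e₉, e₁₁} ∩ {e₀, e₁, e₂, e₆, e₉, e₁₂} = {e₀, e₁, e₂, e₉}
… ∩ ⟦square⟧ = {e₀, e₁, e₂, e₉} ∩ {e₁, e₂, e₅, e₆, e₇, e₈} = {e₁, e₂}
… ∩ ⟦striped⟧ = {e₁, e₂} ∩ {e₁, e₂, e₅, e₆, e₇, e₈, e₉, e₁₁, e₁₂} = {e₁, e₂}
So ⟦square striped bottle above e₁₀ which broke⟧ = {e₁, e₂}.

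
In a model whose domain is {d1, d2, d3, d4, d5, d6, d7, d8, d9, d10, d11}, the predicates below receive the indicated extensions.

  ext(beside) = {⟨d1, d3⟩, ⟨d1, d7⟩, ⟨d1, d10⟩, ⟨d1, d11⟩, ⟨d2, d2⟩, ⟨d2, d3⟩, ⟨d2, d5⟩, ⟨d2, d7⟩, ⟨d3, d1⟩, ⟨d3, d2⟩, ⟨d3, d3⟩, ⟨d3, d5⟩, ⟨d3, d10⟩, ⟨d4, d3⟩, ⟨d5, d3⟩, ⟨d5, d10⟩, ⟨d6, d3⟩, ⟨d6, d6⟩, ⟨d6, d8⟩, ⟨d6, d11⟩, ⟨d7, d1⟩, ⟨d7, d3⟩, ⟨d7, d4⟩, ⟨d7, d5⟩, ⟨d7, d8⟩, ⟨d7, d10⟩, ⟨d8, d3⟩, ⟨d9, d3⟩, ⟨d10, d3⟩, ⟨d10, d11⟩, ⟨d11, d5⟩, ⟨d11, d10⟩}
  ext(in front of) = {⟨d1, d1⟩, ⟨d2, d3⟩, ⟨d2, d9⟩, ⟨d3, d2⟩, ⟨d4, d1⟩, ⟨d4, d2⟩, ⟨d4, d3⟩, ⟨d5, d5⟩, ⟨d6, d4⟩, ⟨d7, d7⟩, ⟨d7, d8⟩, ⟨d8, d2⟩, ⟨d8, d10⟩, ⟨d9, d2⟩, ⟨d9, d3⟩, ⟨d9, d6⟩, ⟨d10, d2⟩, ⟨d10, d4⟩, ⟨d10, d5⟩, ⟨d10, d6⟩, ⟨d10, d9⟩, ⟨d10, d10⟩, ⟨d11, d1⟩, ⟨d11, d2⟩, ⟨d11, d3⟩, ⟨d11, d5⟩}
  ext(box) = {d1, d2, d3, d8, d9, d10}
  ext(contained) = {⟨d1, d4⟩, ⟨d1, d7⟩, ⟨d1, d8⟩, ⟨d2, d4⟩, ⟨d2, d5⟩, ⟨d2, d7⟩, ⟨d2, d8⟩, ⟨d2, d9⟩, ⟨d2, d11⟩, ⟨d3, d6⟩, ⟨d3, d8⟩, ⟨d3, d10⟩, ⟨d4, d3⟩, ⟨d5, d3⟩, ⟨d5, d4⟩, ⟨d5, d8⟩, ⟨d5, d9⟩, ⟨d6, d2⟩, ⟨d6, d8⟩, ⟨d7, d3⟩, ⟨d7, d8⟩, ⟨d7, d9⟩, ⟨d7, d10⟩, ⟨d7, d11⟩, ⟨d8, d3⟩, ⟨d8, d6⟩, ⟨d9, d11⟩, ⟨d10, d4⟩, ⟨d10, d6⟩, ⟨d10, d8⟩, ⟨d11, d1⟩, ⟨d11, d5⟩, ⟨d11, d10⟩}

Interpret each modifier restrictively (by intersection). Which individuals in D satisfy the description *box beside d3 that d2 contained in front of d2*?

{d8, d9}

⟦beside d3⟧ = {x : ⟨x, d3⟩ ∈ ⟦beside⟧} = {d1, d2, d3, d4, d5, d6, d7, d8, d9, d10}
⟦that d2 contained⟧ = {x : ⟨d2, x⟩ ∈ ⟦contained⟧} = {d4, d5, d7, d8, d9, d11}
⟦in front of d2⟧ = {x : ⟨x, d2⟩ ∈ ⟦in front of⟧} = {d3, d4, d8, d9, d10, d11}
⟦box⟧ = {d1, d2, d3, d8, d9, d10}
… ∩ ⟦beside d3⟧ = {d1, d2, d3, d8, d9, d10} ∩ {d1, d2, d3, d4, d5, d6, d7, d8, d9, d10} = {d1, d2, d3, d8, d9, d10}
… ∩ ⟦that d2 contained⟧ = {d1, d2, d3, d8, d9, d10} ∩ {d4, d5, d7, d8, d9, d11} = {d8, d9}
… ∩ ⟦in front of d2⟧ = {d8, d9} ∩ {d3, d4, d8, d9, d10, d11} = {d8, d9}
So ⟦box beside d3 that d2 contained in front of d2⟧ = {d8, d9}.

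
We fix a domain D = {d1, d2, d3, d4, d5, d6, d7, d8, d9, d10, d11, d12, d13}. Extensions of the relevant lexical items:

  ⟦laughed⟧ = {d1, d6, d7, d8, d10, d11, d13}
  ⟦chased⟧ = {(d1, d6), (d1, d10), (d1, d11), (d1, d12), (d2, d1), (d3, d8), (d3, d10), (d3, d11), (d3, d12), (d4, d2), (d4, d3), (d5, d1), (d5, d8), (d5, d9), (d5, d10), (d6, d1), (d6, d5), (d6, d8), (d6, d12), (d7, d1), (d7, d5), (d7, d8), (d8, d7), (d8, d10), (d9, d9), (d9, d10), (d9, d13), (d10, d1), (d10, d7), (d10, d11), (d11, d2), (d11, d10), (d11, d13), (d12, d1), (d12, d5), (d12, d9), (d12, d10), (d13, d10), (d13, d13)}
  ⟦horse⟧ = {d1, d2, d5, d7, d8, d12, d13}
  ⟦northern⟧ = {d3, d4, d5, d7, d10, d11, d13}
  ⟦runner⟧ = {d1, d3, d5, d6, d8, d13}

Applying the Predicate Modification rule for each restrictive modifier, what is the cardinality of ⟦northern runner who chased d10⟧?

⟦who chased d10⟧ = {x : ⟨x, d10⟩ ∈ ⟦chased⟧} = {d1, d3, d5, d8, d9, d11, d12, d13}
⟦runner⟧ = {d1, d3, d5, d6, d8, d13}
… ∩ ⟦who chased d10⟧ = {d1, d3, d5, d6, d8, d13} ∩ {d1, d3, d5, d8, d9, d11, d12, d13} = {d1, d3, d5, d8, d13}
… ∩ ⟦northern⟧ = {d1, d3, d5, d8, d13} ∩ {d3, d4, d5, d7, d10, d11, d13} = {d3, d5, d13}
⟦northern runner who chased d10⟧ = {d3, d5, d13}, so the cardinality is 3.

3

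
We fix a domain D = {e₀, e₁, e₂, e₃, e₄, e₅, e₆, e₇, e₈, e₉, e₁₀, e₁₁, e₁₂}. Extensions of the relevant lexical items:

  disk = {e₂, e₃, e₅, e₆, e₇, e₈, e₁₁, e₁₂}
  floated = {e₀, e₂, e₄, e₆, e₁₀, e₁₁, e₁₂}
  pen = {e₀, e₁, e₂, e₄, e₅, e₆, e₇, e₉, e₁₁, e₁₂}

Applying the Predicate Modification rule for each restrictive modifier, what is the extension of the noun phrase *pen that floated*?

⟦that floated⟧ = ⟦floated⟧ = {e₀, e₂, e₄, e₆, e₁₀, e₁₁, e₁₂}
⟦pen⟧ = {e₀, e₁, e₂, e₄, e₅, e₆, e₇, e₉, e₁₁, e₁₂}
… ∩ ⟦that floated⟧ = {e₀, e₁, e₂, e₄, e₅, e₆, e₇, e₉, e₁₁, e₁₂} ∩ {e₀, e₂, e₄, e₆, e₁₀, e₁₁, e₁₂} = {e₀, e₂, e₄, e₆, e₁₁, e₁₂}
So ⟦pen that floated⟧ = {e₀, e₂, e₄, e₆, e₁₁, e₁₂}.

{e₀, e₂, e₄, e₆, e₁₁, e₁₂}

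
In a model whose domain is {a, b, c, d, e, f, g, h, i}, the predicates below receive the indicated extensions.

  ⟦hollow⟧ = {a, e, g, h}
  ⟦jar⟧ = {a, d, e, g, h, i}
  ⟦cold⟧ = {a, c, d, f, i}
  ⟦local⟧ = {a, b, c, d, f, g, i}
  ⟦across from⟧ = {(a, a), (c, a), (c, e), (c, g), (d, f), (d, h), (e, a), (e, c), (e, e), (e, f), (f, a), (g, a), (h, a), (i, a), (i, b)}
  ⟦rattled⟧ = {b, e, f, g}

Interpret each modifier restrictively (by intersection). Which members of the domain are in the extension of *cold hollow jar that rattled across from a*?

⟦that rattled⟧ = ⟦rattled⟧ = {b, e, f, g}
⟦across from a⟧ = {x : ⟨x, a⟩ ∈ ⟦across from⟧} = {a, c, e, f, g, h, i}
⟦jar⟧ = {a, d, e, g, h, i}
… ∩ ⟦that rattled⟧ = {a, d, e, g, h, i} ∩ {b, e, f, g} = {e, g}
… ∩ ⟦across from a⟧ = {e, g} ∩ {a, c, e, f, g, h, i} = {e, g}
… ∩ ⟦cold⟧ = {e, g} ∩ {a, c, d, f, i} = ∅
… ∩ ⟦hollow⟧ = ∅ ∩ {a, e, g, h} = ∅
So ⟦cold hollow jar that rattled across from a⟧ = { }.

{ }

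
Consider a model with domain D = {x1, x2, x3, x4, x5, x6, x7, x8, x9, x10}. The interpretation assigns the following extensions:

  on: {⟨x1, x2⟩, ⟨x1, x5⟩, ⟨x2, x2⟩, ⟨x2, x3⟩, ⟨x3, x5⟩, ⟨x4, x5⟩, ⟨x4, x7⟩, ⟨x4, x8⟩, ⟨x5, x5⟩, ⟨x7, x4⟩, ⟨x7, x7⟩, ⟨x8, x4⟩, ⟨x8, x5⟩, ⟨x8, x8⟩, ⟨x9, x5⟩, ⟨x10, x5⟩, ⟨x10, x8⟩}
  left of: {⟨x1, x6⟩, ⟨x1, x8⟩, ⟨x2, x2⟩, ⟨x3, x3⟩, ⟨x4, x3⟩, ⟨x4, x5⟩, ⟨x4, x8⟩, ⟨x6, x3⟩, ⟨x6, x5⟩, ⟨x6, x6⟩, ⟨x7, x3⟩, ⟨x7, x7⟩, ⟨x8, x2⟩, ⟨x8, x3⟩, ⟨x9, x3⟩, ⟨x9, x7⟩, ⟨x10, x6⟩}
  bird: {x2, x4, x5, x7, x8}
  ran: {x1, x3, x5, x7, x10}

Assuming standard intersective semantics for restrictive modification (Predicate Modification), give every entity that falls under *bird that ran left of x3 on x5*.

⟦that ran⟧ = ⟦ran⟧ = {x1, x3, x5, x7, x10}
⟦left of x3⟧ = {x : ⟨x, x3⟩ ∈ ⟦left of⟧} = {x3, x4, x6, x7, x8, x9}
⟦on x5⟧ = {x : ⟨x, x5⟩ ∈ ⟦on⟧} = {x1, x3, x4, x5, x8, x9, x10}
⟦bird⟧ = {x2, x4, x5, x7, x8}
… ∩ ⟦that ran⟧ = {x2, x4, x5, x7, x8} ∩ {x1, x3, x5, x7, x10} = {x5, x7}
… ∩ ⟦left of x3⟧ = {x5, x7} ∩ {x3, x4, x6, x7, x8, x9} = {x7}
… ∩ ⟦on x5⟧ = {x7} ∩ {x1, x3, x4, x5, x8, x9, x10} = ∅
So ⟦bird that ran left of x3 on x5⟧ = {}.

{}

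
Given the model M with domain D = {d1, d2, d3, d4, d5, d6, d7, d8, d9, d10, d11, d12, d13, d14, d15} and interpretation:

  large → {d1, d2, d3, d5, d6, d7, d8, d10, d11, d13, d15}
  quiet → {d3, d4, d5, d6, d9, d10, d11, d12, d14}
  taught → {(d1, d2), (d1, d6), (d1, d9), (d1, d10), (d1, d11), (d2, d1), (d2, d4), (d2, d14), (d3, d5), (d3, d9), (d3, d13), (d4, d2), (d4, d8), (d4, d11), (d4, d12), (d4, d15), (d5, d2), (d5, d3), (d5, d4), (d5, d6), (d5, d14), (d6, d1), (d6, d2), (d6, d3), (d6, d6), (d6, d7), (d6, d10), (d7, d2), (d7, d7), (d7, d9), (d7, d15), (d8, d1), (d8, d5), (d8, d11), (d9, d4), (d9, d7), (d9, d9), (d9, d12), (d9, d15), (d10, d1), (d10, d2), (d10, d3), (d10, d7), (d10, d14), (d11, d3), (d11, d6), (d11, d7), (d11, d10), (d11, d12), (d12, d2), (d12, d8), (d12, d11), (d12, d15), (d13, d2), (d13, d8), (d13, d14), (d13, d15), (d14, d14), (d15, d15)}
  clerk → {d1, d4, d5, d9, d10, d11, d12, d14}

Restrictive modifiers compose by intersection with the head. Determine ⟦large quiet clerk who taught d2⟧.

⟦who taught d2⟧ = {x : ⟨x, d2⟩ ∈ ⟦taught⟧} = {d1, d4, d5, d6, d7, d10, d12, d13}
⟦clerk⟧ = {d1, d4, d5, d9, d10, d11, d12, d14}
… ∩ ⟦who taught d2⟧ = {d1, d4, d5, d9, d10, d11, d12, d14} ∩ {d1, d4, d5, d6, d7, d10, d12, d13} = {d1, d4, d5, d10, d12}
… ∩ ⟦large⟧ = {d1, d4, d5, d10, d12} ∩ {d1, d2, d3, d5, d6, d7, d8, d10, d11, d13, d15} = {d1, d5, d10}
… ∩ ⟦quiet⟧ = {d1, d5, d10} ∩ {d3, d4, d5, d6, d9, d10, d11, d12, d14} = {d5, d10}
So ⟦large quiet clerk who taught d2⟧ = {d5, d10}.

{d5, d10}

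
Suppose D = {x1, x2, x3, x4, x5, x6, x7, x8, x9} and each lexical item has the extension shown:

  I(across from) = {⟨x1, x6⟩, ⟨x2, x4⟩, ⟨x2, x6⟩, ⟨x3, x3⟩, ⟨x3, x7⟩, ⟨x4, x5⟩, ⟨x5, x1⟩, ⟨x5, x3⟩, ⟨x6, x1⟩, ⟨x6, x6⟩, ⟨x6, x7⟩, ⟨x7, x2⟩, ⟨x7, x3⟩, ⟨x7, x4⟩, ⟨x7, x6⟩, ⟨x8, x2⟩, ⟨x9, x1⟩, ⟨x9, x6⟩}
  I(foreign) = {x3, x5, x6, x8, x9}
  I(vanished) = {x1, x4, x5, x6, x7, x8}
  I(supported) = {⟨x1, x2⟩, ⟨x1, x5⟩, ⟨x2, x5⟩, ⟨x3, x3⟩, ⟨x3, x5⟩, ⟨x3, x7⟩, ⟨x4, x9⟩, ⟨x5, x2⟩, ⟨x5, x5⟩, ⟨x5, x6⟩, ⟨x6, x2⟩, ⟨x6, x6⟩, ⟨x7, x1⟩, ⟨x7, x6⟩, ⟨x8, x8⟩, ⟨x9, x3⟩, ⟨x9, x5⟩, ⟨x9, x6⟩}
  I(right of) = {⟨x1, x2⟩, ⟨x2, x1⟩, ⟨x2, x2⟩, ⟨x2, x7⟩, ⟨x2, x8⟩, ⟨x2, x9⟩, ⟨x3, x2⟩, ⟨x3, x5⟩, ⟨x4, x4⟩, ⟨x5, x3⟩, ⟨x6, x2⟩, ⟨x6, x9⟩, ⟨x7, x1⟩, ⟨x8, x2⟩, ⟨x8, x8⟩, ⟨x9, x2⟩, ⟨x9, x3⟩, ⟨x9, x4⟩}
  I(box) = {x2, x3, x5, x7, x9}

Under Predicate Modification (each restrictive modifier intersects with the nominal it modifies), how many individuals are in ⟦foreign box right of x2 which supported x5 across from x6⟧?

⟦right of x2⟧ = {x : ⟨x, x2⟩ ∈ ⟦right of⟧} = {x1, x2, x3, x6, x8, x9}
⟦which supported x5⟧ = {x : ⟨x, x5⟩ ∈ ⟦supported⟧} = {x1, x2, x3, x5, x9}
⟦across from x6⟧ = {x : ⟨x, x6⟩ ∈ ⟦across from⟧} = {x1, x2, x6, x7, x9}
⟦box⟧ = {x2, x3, x5, x7, x9}
… ∩ ⟦right of x2⟧ = {x2, x3, x5, x7, x9} ∩ {x1, x2, x3, x6, x8, x9} = {x2, x3, x9}
… ∩ ⟦which supported x5⟧ = {x2, x3, x9} ∩ {x1, x2, x3, x5, x9} = {x2, x3, x9}
… ∩ ⟦across from x6⟧ = {x2, x3, x9} ∩ {x1, x2, x6, x7, x9} = {x2, x9}
… ∩ ⟦foreign⟧ = {x2, x9} ∩ {x3, x5, x6, x8, x9} = {x9}
⟦foreign box right of x2 which supported x5 across from x6⟧ = {x9}, so the cardinality is 1.

1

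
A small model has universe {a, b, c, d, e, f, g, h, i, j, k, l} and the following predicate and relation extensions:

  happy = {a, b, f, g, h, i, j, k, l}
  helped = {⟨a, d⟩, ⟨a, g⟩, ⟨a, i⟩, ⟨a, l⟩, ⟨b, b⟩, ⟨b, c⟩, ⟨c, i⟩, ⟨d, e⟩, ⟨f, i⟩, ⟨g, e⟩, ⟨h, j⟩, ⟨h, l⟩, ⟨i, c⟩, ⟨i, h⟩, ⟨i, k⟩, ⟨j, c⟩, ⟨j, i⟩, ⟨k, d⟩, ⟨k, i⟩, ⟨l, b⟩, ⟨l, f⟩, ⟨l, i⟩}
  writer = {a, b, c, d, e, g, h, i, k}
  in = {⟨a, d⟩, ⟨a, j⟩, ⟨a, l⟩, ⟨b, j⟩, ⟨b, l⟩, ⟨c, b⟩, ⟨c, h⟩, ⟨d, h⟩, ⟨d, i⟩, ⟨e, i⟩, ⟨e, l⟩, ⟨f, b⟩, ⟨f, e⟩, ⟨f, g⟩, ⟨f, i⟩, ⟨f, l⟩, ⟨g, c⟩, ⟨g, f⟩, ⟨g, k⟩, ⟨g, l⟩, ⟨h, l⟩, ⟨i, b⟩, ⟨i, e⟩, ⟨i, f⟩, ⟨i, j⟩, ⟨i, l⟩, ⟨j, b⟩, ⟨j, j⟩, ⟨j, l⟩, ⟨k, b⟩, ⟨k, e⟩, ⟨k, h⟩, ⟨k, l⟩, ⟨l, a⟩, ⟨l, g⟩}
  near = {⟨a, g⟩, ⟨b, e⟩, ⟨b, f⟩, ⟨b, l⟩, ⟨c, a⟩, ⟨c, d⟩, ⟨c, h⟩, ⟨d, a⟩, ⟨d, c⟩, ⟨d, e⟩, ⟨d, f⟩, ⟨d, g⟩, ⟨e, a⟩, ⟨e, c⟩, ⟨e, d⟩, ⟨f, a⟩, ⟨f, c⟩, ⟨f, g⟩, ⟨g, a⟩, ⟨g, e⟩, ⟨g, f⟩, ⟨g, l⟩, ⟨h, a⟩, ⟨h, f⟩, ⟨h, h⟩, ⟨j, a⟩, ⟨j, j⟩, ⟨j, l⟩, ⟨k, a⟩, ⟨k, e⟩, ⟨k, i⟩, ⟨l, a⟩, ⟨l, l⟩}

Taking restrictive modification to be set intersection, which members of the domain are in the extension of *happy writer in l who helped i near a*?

⟦in l⟧ = {x : ⟨x, l⟩ ∈ ⟦in⟧} = {a, b, e, f, g, h, i, j, k}
⟦who helped i⟧ = {x : ⟨x, i⟩ ∈ ⟦helped⟧} = {a, c, f, j, k, l}
⟦near a⟧ = {x : ⟨x, a⟩ ∈ ⟦near⟧} = {c, d, e, f, g, h, j, k, l}
⟦writer⟧ = {a, b, c, d, e, g, h, i, k}
… ∩ ⟦in l⟧ = {a, b, c, d, e, g, h, i, k} ∩ {a, b, e, f, g, h, i, j, k} = {a, b, e, g, h, i, k}
… ∩ ⟦who helped i⟧ = {a, b, e, g, h, i, k} ∩ {a, c, f, j, k, l} = {a, k}
… ∩ ⟦near a⟧ = {a, k} ∩ {c, d, e, f, g, h, j, k, l} = {k}
… ∩ ⟦happy⟧ = {k} ∩ {a, b, f, g, h, i, j, k, l} = {k}
So ⟦happy writer in l who helped i near a⟧ = {k}.

{k}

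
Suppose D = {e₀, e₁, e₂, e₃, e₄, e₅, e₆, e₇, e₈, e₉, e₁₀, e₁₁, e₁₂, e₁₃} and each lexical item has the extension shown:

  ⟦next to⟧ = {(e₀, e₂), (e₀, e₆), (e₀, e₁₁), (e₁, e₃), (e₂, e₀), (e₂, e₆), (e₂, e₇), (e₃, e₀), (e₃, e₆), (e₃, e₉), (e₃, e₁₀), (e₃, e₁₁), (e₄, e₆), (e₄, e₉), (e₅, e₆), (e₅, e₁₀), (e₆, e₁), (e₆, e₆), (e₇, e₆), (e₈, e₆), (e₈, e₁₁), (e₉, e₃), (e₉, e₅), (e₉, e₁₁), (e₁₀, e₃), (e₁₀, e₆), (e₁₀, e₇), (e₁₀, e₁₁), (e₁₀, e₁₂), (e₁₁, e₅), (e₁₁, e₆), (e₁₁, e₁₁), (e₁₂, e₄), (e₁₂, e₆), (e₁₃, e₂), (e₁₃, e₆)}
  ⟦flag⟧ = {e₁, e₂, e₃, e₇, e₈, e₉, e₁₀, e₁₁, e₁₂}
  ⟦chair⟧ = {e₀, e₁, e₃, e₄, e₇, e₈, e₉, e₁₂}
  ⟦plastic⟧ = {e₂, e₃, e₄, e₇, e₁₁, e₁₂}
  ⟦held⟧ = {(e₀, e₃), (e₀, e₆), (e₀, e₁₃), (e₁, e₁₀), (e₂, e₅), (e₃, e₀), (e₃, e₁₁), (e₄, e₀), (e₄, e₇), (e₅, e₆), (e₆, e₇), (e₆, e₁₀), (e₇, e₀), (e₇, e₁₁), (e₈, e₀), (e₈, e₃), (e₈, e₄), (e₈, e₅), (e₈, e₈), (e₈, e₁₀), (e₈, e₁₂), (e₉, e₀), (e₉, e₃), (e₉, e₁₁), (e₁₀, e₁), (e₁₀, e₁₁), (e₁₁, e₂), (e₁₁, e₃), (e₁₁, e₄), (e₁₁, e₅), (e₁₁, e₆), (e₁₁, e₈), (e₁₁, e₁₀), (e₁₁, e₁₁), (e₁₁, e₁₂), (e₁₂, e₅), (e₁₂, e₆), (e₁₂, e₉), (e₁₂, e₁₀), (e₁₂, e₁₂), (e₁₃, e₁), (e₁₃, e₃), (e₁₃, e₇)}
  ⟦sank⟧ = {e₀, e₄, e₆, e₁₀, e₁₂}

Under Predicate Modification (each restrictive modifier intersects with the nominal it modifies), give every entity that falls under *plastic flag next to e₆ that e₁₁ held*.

{e₂, e₃, e₁₁, e₁₂}

⟦next to e₆⟧ = {x : ⟨x, e₆⟩ ∈ ⟦next to⟧} = {e₀, e₂, e₃, e₄, e₅, e₆, e₇, e₈, e₁₀, e₁₁, e₁₂, e₁₃}
⟦that e₁₁ held⟧ = {x : ⟨e₁₁, x⟩ ∈ ⟦held⟧} = {e₂, e₃, e₄, e₅, e₆, e₈, e₁₀, e₁₁, e₁₂}
⟦flag⟧ = {e₁, e₂, e₃, e₇, e₈, e₉, e₁₀, e₁₁, e₁₂}
… ∩ ⟦next to e₆⟧ = {e₁, e₂, e₃, e₇, e₈, e₉, e₁₀, e₁₁, e₁₂} ∩ {e₀, e₂, e₃, e₄, e₅, e₆, e₇, e₈, e₁₀, e₁₁, e₁₂, e₁₃} = {e₂, e₃, e₇, e₈, e₁₀, e₁₁, e₁₂}
… ∩ ⟦that e₁₁ held⟧ = {e₂, e₃, e₇, e₈, e₁₀, e₁₁, e₁₂} ∩ {e₂, e₃, e₄, e₅, e₆, e₈, e₁₀, e₁₁, e₁₂} = {e₂, e₃, e₈, e₁₀, e₁₁, e₁₂}
… ∩ ⟦plastic⟧ = {e₂, e₃, e₈, e₁₀, e₁₁, e₁₂} ∩ {e₂, e₃, e₄, e₇, e₁₁, e₁₂} = {e₂, e₃, e₁₁, e₁₂}
So ⟦plastic flag next to e₆ that e₁₁ held⟧ = {e₂, e₃, e₁₁, e₁₂}.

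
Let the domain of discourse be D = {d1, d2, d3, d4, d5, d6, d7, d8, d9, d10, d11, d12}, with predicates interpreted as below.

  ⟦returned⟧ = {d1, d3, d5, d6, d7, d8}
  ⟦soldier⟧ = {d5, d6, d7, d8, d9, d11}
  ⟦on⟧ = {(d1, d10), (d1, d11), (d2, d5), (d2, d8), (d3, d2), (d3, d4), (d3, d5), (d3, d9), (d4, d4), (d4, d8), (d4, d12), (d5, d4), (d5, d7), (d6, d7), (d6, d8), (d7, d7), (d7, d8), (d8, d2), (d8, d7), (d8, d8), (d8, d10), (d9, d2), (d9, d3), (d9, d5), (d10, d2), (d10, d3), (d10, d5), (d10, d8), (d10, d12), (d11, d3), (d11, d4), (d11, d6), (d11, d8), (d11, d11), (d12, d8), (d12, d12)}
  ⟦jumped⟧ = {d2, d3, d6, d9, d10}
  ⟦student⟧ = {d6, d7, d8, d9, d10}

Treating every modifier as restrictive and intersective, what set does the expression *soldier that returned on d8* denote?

{d6, d7, d8}

⟦that returned⟧ = ⟦returned⟧ = {d1, d3, d5, d6, d7, d8}
⟦on d8⟧ = {x : ⟨x, d8⟩ ∈ ⟦on⟧} = {d2, d4, d6, d7, d8, d10, d11, d12}
⟦soldier⟧ = {d5, d6, d7, d8, d9, d11}
… ∩ ⟦that returned⟧ = {d5, d6, d7, d8, d9, d11} ∩ {d1, d3, d5, d6, d7, d8} = {d5, d6, d7, d8}
… ∩ ⟦on d8⟧ = {d5, d6, d7, d8} ∩ {d2, d4, d6, d7, d8, d10, d11, d12} = {d6, d7, d8}
So ⟦soldier that returned on d8⟧ = {d6, d7, d8}.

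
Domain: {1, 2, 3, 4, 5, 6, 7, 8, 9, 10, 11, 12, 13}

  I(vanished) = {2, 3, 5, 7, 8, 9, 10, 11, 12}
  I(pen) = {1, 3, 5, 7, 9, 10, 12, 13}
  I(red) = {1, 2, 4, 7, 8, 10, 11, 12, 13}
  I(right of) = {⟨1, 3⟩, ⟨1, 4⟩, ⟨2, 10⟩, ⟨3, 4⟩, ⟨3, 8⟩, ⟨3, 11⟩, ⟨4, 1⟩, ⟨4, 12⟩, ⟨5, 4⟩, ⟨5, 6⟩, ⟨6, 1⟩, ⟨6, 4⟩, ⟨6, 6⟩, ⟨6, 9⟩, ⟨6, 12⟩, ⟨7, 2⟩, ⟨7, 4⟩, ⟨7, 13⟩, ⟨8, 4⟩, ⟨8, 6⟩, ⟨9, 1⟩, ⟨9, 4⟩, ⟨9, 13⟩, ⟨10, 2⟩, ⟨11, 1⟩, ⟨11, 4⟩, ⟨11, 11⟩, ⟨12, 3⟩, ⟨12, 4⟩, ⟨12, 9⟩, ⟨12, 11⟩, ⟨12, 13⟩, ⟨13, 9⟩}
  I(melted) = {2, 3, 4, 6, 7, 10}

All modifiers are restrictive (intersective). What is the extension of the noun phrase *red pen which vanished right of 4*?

{7, 12}

⟦which vanished⟧ = ⟦vanished⟧ = {2, 3, 5, 7, 8, 9, 10, 11, 12}
⟦right of 4⟧ = {x : ⟨x, 4⟩ ∈ ⟦right of⟧} = {1, 3, 5, 6, 7, 8, 9, 11, 12}
⟦pen⟧ = {1, 3, 5, 7, 9, 10, 12, 13}
… ∩ ⟦which vanished⟧ = {1, 3, 5, 7, 9, 10, 12, 13} ∩ {2, 3, 5, 7, 8, 9, 10, 11, 12} = {3, 5, 7, 9, 10, 12}
… ∩ ⟦right of 4⟧ = {3, 5, 7, 9, 10, 12} ∩ {1, 3, 5, 6, 7, 8, 9, 11, 12} = {3, 5, 7, 9, 12}
… ∩ ⟦red⟧ = {3, 5, 7, 9, 12} ∩ {1, 2, 4, 7, 8, 10, 11, 12, 13} = {7, 12}
So ⟦red pen which vanished right of 4⟧ = {7, 12}.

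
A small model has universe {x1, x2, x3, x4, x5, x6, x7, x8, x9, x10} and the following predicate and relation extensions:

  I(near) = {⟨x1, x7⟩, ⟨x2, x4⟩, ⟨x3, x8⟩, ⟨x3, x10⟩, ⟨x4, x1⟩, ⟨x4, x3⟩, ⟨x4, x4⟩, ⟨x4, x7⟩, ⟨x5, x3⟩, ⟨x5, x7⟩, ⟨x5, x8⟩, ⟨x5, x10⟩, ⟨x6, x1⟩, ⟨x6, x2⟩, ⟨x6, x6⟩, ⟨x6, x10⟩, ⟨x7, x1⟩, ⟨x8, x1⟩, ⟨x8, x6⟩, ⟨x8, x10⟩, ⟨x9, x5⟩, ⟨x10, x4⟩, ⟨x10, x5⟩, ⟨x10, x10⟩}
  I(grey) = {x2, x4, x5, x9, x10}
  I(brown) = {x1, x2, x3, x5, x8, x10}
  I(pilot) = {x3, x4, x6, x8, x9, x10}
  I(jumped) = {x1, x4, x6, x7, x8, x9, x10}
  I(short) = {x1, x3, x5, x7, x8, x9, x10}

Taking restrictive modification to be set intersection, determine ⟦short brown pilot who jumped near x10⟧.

{x8, x10}

⟦who jumped⟧ = ⟦jumped⟧ = {x1, x4, x6, x7, x8, x9, x10}
⟦near x10⟧ = {x : ⟨x, x10⟩ ∈ ⟦near⟧} = {x3, x5, x6, x8, x10}
⟦pilot⟧ = {x3, x4, x6, x8, x9, x10}
… ∩ ⟦who jumped⟧ = {x3, x4, x6, x8, x9, x10} ∩ {x1, x4, x6, x7, x8, x9, x10} = {x4, x6, x8, x9, x10}
… ∩ ⟦near x10⟧ = {x4, x6, x8, x9, x10} ∩ {x3, x5, x6, x8, x10} = {x6, x8, x10}
… ∩ ⟦short⟧ = {x6, x8, x10} ∩ {x1, x3, x5, x7, x8, x9, x10} = {x8, x10}
… ∩ ⟦brown⟧ = {x8, x10} ∩ {x1, x2, x3, x5, x8, x10} = {x8, x10}
So ⟦short brown pilot who jumped near x10⟧ = {x8, x10}.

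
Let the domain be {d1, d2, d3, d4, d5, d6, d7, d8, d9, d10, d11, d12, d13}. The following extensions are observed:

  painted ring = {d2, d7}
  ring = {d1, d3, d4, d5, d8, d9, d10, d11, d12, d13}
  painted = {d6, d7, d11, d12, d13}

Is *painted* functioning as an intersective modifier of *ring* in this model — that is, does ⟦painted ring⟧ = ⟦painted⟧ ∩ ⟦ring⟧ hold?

⟦painted⟧ ∩ ⟦ring⟧ = {d6, d7, d11, d12, d13} ∩ {d1, d3, d4, d5, d8, d9, d10, d11, d12, d13} = {d11, d12, d13}
Observed ⟦painted ring⟧ = {d2, d7}.
These differ, so the modifier is not intersective in this model.

no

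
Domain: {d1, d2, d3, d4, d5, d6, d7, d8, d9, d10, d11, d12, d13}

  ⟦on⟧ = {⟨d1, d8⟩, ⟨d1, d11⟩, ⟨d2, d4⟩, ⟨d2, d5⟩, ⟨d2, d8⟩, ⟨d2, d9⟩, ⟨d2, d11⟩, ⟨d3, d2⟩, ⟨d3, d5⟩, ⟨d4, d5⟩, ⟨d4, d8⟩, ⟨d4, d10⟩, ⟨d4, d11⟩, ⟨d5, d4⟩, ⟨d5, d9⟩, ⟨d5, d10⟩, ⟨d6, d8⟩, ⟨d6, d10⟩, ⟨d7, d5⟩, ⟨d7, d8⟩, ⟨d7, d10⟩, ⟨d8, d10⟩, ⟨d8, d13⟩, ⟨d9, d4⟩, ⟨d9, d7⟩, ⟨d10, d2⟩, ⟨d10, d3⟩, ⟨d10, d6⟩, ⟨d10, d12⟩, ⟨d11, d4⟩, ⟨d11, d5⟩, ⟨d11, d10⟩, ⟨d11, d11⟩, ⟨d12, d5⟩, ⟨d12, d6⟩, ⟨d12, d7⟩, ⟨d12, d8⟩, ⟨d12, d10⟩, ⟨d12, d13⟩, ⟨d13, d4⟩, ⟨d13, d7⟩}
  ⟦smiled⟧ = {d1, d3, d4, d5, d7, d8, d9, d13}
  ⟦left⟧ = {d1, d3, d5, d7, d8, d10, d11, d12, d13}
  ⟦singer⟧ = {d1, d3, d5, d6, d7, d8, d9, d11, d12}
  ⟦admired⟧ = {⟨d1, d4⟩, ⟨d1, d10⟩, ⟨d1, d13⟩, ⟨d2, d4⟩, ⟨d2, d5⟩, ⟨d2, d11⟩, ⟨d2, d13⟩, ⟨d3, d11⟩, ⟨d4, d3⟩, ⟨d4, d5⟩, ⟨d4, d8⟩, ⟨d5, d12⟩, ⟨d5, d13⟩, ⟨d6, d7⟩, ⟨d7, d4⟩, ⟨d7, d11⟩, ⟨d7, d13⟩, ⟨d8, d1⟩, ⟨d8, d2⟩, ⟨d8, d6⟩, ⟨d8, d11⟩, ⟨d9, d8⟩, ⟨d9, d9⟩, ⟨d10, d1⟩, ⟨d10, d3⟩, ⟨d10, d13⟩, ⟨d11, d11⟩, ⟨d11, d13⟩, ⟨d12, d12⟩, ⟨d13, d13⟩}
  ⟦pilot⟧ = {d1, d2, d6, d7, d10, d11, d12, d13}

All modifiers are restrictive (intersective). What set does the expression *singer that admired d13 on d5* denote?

{d7, d11}

⟦that admired d13⟧ = {x : ⟨x, d13⟩ ∈ ⟦admired⟧} = {d1, d2, d5, d7, d10, d11, d13}
⟦on d5⟧ = {x : ⟨x, d5⟩ ∈ ⟦on⟧} = {d2, d3, d4, d7, d11, d12}
⟦singer⟧ = {d1, d3, d5, d6, d7, d8, d9, d11, d12}
… ∩ ⟦that admired d13⟧ = {d1, d3, d5, d6, d7, d8, d9, d11, d12} ∩ {d1, d2, d5, d7, d10, d11, d13} = {d1, d5, d7, d11}
… ∩ ⟦on d5⟧ = {d1, d5, d7, d11} ∩ {d2, d3, d4, d7, d11, d12} = {d7, d11}
So ⟦singer that admired d13 on d5⟧ = {d7, d11}.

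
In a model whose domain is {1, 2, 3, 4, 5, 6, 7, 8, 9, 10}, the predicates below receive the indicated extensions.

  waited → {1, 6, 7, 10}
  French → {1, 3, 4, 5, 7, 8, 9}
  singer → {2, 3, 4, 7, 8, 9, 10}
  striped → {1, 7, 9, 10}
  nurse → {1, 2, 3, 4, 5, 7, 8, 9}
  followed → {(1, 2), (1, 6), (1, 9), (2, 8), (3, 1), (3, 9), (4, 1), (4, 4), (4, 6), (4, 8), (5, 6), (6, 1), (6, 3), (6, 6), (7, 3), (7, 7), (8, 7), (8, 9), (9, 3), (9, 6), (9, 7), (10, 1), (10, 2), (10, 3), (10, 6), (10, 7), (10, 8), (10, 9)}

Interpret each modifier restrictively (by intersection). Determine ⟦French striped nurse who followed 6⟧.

{1, 9}

⟦who followed 6⟧ = {x : ⟨x, 6⟩ ∈ ⟦followed⟧} = {1, 4, 5, 6, 9, 10}
⟦nurse⟧ = {1, 2, 3, 4, 5, 7, 8, 9}
… ∩ ⟦who followed 6⟧ = {1, 2, 3, 4, 5, 7, 8, 9} ∩ {1, 4, 5, 6, 9, 10} = {1, 4, 5, 9}
… ∩ ⟦French⟧ = {1, 4, 5, 9} ∩ {1, 3, 4, 5, 7, 8, 9} = {1, 4, 5, 9}
… ∩ ⟦striped⟧ = {1, 4, 5, 9} ∩ {1, 7, 9, 10} = {1, 9}
So ⟦French striped nurse who followed 6⟧ = {1, 9}.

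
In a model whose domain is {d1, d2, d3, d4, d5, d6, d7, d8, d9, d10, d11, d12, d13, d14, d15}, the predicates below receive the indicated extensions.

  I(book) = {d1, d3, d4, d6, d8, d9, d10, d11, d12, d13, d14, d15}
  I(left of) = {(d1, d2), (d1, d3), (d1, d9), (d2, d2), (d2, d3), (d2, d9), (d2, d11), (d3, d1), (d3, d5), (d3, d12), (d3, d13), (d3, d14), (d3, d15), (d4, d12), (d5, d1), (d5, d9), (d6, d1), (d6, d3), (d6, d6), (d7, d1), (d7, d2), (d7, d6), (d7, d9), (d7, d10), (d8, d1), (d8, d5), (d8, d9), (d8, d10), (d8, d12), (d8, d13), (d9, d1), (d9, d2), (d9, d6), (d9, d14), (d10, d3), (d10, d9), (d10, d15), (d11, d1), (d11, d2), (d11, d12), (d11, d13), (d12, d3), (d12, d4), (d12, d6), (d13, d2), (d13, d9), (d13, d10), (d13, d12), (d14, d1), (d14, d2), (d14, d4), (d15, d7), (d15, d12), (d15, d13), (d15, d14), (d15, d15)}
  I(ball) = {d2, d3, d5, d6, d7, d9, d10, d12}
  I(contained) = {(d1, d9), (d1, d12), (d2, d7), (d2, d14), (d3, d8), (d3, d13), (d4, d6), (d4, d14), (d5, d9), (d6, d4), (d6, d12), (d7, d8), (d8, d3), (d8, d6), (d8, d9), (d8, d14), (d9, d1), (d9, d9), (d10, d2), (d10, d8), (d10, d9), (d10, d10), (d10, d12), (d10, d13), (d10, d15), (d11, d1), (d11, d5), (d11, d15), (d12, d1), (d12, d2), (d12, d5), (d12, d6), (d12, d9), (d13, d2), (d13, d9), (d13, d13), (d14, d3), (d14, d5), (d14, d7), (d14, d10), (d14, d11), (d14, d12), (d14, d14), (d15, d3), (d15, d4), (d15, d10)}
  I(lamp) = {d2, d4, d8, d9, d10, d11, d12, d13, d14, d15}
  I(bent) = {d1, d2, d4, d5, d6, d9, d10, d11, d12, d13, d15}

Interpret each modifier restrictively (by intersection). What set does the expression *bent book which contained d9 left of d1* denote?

{d9}

⟦which contained d9⟧ = {x : ⟨x, d9⟩ ∈ ⟦contained⟧} = {d1, d5, d8, d9, d10, d12, d13}
⟦left of d1⟧ = {x : ⟨x, d1⟩ ∈ ⟦left of⟧} = {d3, d5, d6, d7, d8, d9, d11, d14}
⟦book⟧ = {d1, d3, d4, d6, d8, d9, d10, d11, d12, d13, d14, d15}
… ∩ ⟦which contained d9⟧ = {d1, d3, d4, d6, d8, d9, d10, d11, d12, d13, d14, d15} ∩ {d1, d5, d8, d9, d10, d12, d13} = {d1, d8, d9, d10, d12, d13}
… ∩ ⟦left of d1⟧ = {d1, d8, d9, d10, d12, d13} ∩ {d3, d5, d6, d7, d8, d9, d11, d14} = {d8, d9}
… ∩ ⟦bent⟧ = {d8, d9} ∩ {d1, d2, d4, d5, d6, d9, d10, d11, d12, d13, d15} = {d9}
So ⟦bent book which contained d9 left of d1⟧ = {d9}.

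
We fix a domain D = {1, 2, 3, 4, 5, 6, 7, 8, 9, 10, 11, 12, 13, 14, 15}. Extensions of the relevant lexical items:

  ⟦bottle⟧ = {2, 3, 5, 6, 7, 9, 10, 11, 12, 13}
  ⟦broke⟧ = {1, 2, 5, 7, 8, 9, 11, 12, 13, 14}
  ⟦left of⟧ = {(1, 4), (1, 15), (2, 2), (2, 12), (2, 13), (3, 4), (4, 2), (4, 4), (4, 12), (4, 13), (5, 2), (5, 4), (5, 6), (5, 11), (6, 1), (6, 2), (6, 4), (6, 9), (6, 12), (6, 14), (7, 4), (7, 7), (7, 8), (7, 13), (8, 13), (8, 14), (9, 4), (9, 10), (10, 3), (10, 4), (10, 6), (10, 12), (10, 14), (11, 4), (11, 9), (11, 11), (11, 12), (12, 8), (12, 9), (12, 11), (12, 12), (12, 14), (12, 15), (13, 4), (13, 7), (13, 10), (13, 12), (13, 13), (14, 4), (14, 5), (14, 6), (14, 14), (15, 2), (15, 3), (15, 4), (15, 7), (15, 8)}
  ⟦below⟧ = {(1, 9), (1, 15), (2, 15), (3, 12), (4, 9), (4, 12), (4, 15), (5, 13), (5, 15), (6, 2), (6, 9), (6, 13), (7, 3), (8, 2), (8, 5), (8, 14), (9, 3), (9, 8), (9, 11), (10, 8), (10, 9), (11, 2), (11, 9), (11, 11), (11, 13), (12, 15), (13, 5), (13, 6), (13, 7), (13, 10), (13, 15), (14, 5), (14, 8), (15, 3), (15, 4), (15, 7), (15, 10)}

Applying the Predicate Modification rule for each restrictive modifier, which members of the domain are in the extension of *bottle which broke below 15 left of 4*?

{5, 13}

⟦which broke⟧ = ⟦broke⟧ = {1, 2, 5, 7, 8, 9, 11, 12, 13, 14}
⟦below 15⟧ = {x : ⟨x, 15⟩ ∈ ⟦below⟧} = {1, 2, 4, 5, 12, 13}
⟦left of 4⟧ = {x : ⟨x, 4⟩ ∈ ⟦left of⟧} = {1, 3, 4, 5, 6, 7, 9, 10, 11, 13, 14, 15}
⟦bottle⟧ = {2, 3, 5, 6, 7, 9, 10, 11, 12, 13}
… ∩ ⟦which broke⟧ = {2, 3, 5, 6, 7, 9, 10, 11, 12, 13} ∩ {1, 2, 5, 7, 8, 9, 11, 12, 13, 14} = {2, 5, 7, 9, 11, 12, 13}
… ∩ ⟦below 15⟧ = {2, 5, 7, 9, 11, 12, 13} ∩ {1, 2, 4, 5, 12, 13} = {2, 5, 12, 13}
… ∩ ⟦left of 4⟧ = {2, 5, 12, 13} ∩ {1, 3, 4, 5, 6, 7, 9, 10, 11, 13, 14, 15} = {5, 13}
So ⟦bottle which broke below 15 left of 4⟧ = {5, 13}.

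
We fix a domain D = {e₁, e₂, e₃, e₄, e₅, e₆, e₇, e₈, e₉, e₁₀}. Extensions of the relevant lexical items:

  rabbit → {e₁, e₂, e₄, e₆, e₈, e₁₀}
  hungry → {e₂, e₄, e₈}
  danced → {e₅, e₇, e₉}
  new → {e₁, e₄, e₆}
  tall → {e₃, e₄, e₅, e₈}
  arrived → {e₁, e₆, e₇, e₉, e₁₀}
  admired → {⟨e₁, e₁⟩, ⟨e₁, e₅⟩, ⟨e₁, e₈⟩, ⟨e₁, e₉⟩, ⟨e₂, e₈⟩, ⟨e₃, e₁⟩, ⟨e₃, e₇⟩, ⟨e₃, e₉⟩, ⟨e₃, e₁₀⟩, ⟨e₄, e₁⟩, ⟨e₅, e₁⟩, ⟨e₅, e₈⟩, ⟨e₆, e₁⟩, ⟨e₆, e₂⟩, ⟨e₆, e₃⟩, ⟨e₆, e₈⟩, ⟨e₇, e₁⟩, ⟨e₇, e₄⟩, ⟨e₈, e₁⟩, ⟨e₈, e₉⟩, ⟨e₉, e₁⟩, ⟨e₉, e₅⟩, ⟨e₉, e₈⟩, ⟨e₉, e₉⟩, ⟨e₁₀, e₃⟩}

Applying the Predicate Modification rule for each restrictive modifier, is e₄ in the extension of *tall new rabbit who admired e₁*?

⟦who admired e₁⟧ = {x : ⟨x, e₁⟩ ∈ ⟦admired⟧} = {e₁, e₃, e₄, e₅, e₆, e₇, e₈, e₉}
⟦rabbit⟧ = {e₁, e₂, e₄, e₆, e₈, e₁₀}
… ∩ ⟦who admired e₁⟧ = {e₁, e₂, e₄, e₆, e₈, e₁₀} ∩ {e₁, e₃, e₄, e₅, e₆, e₇, e₈, e₉} = {e₁, e₄, e₆, e₈}
… ∩ ⟦tall⟧ = {e₁, e₄, e₆, e₈} ∩ {e₃, e₄, e₅, e₈} = {e₄, e₈}
… ∩ ⟦new⟧ = {e₄, e₈} ∩ {e₁, e₄, e₆} = {e₄}
⟦tall new rabbit who admired e₁⟧ = {e₄}; e₄ ∈ this set.

yes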